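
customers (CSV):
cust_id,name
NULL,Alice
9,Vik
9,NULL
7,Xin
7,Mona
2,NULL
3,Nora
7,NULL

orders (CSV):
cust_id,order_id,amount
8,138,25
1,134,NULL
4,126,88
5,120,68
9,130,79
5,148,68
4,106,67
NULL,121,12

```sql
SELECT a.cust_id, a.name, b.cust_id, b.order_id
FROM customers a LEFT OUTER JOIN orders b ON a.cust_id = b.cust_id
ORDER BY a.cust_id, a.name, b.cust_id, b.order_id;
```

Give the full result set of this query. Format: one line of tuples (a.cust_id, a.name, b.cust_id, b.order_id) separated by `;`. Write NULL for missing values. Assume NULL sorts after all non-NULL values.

(2, NULL, NULL, NULL); (3, Nora, NULL, NULL); (7, Mona, NULL, NULL); (7, Xin, NULL, NULL); (7, NULL, NULL, NULL); (9, Vik, 9, 130); (9, NULL, 9, 130); (NULL, Alice, NULL, NULL)

LEFT JOIN keeps every row from `customers`; unmatched rows get NULL for `orders`'s columns.
Matching on a.cust_id = b.cust_id. A NULL in a compared column never satisfies the condition.
Matched pairs: 2; unmatched a rows kept: 6.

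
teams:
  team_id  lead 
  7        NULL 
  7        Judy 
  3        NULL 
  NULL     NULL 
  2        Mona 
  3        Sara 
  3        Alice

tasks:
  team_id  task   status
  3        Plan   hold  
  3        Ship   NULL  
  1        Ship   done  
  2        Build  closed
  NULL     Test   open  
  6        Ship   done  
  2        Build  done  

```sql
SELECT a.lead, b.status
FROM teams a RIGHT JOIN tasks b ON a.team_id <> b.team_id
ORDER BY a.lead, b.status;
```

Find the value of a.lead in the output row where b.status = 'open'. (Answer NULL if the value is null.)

RIGHT JOIN keeps every row from `tasks`; unmatched rows get NULL for `teams`'s columns.
Matching on a.team_id <> b.team_id. A NULL in a compared column never satisfies the condition.
Matched pairs: 28; unmatched b rows kept: 1.

NULL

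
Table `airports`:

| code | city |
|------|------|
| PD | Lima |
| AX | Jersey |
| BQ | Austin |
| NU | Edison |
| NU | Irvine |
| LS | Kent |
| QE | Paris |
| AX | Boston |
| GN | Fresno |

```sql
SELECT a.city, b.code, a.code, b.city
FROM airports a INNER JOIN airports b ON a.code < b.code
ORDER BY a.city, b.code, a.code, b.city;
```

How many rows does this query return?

34

INNER JOIN keeps only pairs where the ON condition holds.
Matching on a.code < b.code.
Matched pairs: 34.
Total: 34 rows.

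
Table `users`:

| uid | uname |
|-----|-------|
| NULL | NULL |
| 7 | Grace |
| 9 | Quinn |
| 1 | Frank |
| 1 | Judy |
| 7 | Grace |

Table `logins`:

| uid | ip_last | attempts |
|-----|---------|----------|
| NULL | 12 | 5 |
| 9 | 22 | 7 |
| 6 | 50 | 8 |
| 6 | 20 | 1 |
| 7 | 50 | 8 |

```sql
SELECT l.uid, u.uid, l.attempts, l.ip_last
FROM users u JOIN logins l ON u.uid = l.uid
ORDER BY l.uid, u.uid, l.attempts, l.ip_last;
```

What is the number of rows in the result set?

3

INNER JOIN keeps only pairs where the ON condition holds.
Matching on u.uid = l.uid. A NULL in a compared column never satisfies the condition.
- u[0] uid=NULL → no match; dropped.
- u[1] uid=7 → 1 match(es) in l → 1 row(s).
- u[2] uid=9 → 1 match(es) in l → 1 row(s).
- u[3] uid=1 → no match; dropped.
- u[4] uid=1 → no match; dropped.
- u[5] uid=7 → 1 match(es) in l → 1 row(s).
Total: 3 rows.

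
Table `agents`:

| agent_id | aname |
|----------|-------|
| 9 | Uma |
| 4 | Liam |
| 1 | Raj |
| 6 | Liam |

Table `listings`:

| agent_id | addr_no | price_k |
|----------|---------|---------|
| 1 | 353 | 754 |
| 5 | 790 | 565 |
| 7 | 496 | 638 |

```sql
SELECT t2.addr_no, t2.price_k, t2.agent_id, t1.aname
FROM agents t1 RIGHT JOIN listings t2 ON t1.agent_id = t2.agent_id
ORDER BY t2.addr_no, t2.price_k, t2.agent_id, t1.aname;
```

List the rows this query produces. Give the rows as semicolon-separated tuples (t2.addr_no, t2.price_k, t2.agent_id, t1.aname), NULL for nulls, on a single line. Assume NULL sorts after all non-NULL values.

(353, 754, 1, Raj); (496, 638, 7, NULL); (790, 565, 5, NULL)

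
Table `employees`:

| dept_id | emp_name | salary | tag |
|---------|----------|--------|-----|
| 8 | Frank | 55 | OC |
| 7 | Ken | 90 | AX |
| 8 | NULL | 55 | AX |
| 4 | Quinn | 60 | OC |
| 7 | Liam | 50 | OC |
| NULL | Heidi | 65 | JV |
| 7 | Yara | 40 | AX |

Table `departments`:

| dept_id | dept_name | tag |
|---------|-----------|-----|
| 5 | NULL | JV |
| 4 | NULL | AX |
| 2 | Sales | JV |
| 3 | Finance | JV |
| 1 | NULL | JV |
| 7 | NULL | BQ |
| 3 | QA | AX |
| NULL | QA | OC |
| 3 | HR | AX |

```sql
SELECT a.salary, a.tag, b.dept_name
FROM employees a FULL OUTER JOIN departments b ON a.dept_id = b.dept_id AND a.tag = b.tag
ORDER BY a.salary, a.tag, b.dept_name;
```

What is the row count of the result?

16

FULL OUTER JOIN keeps every row from both sides; unmatched rows get NULL for the other side's columns.
Matching on a.dept_id = b.dept_id AND a.tag = b.tag. A NULL in a compared column never satisfies the condition.
- a[0] dept_id=8, tag=OC → no match; kept with NULLs on the b side.
- a[1] dept_id=7, tag=AX → no match; kept with NULLs on the b side.
- a[2] dept_id=8, tag=AX → no match; kept with NULLs on the b side.
- a[3] dept_id=4, tag=OC → no match; kept with NULLs on the b side.
- a[4] dept_id=7, tag=OC → no match; kept with NULLs on the b side.
- a[5] dept_id=NULL, tag=JV → no match; kept with NULLs on the b side.
- a[6] dept_id=7, tag=AX → no match; kept with NULLs on the b side.
- 9 b row(s) had no a match → kept, a columns NULL.
Total: 0 matched + 16 padded = 16 rows.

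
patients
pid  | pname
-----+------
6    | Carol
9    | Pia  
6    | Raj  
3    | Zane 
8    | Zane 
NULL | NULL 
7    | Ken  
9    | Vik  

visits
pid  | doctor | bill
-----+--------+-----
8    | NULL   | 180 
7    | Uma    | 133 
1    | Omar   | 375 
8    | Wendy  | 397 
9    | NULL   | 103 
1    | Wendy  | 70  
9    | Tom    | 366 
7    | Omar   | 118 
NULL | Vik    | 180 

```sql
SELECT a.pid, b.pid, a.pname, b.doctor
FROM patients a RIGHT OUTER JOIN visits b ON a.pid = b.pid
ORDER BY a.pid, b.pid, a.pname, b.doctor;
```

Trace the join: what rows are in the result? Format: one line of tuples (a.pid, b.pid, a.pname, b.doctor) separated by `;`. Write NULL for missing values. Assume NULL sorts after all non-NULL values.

RIGHT JOIN keeps every row from `visits`; unmatched rows get NULL for `patients`'s columns.
Matching on a.pid = b.pid. A NULL in a compared column never satisfies the condition.
- pid=6: no matching b row.
- pid=9: 2 matching b row(s), so 2 row(s) emitted.
- pid=6: no matching b row.
- pid=3: no matching b row.
- pid=8: 2 matching b row(s), so 2 row(s) emitted.
- pid=NULL: no matching b row.
- pid=7: 2 matching b row(s), so 2 row(s) emitted.
- pid=9: 2 matching b row(s), so 2 row(s) emitted.
- plus 3 unmatched b row(s), each kept with NULL a columns.

(7, 7, Ken, Omar); (7, 7, Ken, Uma); (8, 8, Zane, Wendy); (8, 8, Zane, NULL); (9, 9, Pia, Tom); (9, 9, Pia, NULL); (9, 9, Vik, Tom); (9, 9, Vik, NULL); (NULL, 1, NULL, Omar); (NULL, 1, NULL, Wendy); (NULL, NULL, NULL, Vik)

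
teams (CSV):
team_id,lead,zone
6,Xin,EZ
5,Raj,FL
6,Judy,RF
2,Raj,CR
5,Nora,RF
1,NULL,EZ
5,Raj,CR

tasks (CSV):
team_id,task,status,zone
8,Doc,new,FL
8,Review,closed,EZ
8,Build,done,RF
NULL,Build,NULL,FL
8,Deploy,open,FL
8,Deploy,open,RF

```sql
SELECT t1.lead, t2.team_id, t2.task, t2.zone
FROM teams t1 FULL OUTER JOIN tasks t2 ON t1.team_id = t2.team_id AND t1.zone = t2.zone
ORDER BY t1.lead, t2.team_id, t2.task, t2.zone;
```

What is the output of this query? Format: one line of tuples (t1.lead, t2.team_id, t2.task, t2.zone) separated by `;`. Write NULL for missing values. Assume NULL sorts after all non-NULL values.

FULL OUTER JOIN keeps every row from both sides; unmatched rows get NULL for the other side's columns.
Matching on t1.team_id = t2.team_id AND t1.zone = t2.zone. A NULL in a compared column never satisfies the condition.
- t1 row (team_id=6, zone=EZ): no match → kept, t2 columns NULL.
- t1 row (team_id=5, zone=FL): no match → kept, t2 columns NULL.
- t1 row (team_id=6, zone=RF): no match → kept, t2 columns NULL.
- t1 row (team_id=2, zone=CR): no match → kept, t2 columns NULL.
- t1 row (team_id=5, zone=RF): no match → kept, t2 columns NULL.
- t1 row (team_id=1, zone=EZ): no match → kept, t2 columns NULL.
- t1 row (team_id=5, zone=CR): no match → kept, t2 columns NULL.
- 6 t2 row(s) had no t1 match → kept, t1 columns NULL.

(Judy, NULL, NULL, NULL); (Nora, NULL, NULL, NULL); (Raj, NULL, NULL, NULL); (Raj, NULL, NULL, NULL); (Raj, NULL, NULL, NULL); (Xin, NULL, NULL, NULL); (NULL, 8, Build, RF); (NULL, 8, Deploy, FL); (NULL, 8, Deploy, RF); (NULL, 8, Doc, FL); (NULL, 8, Review, EZ); (NULL, NULL, Build, FL); (NULL, NULL, NULL, NULL)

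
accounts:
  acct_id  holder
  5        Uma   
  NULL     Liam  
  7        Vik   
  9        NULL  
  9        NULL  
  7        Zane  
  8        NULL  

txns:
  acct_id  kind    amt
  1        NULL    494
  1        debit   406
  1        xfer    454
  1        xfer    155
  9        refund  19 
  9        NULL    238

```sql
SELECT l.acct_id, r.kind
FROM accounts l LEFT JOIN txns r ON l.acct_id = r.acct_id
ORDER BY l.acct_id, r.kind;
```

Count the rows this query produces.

9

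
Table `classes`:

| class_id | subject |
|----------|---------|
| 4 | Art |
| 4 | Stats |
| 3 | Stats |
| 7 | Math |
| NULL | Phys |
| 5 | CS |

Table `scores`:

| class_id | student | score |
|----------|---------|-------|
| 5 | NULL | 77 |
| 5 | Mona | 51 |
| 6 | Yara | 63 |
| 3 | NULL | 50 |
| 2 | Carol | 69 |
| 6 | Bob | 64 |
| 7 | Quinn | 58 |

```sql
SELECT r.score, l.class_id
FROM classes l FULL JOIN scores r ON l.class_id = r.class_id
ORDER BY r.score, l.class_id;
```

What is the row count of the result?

FULL OUTER JOIN keeps every row from both sides; unmatched rows get NULL for the other side's columns.
Matching on l.class_id = r.class_id. A NULL in a compared column never satisfies the condition.
- class_id=4: no r row matches, row kept with r columns NULL.
- class_id=4: no r row matches, row kept with r columns NULL.
- class_id=3: 1 matching r row(s), so 1 row(s) emitted.
- class_id=7: 1 matching r row(s), so 1 row(s) emitted.
- class_id=NULL: no r row matches, row kept with r columns NULL.
- class_id=5: 2 matching r row(s), so 2 row(s) emitted.
- 3 r row(s) had no l match → kept, l columns NULL.
Total: 4 matched + 6 padded = 10 rows.

10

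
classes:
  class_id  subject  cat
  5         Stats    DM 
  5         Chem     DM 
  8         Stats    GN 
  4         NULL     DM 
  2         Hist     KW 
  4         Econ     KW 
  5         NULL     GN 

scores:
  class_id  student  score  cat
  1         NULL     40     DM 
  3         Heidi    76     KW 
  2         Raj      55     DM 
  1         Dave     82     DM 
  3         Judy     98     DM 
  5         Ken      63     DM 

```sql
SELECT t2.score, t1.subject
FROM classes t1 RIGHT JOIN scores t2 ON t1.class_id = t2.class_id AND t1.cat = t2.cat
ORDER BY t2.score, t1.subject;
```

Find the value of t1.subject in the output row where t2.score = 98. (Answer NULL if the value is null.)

RIGHT JOIN keeps every row from `scores`; unmatched rows get NULL for `classes`'s columns.
Matching on t1.class_id = t2.class_id AND t1.cat = t2.cat.
Matched pairs: 2; unmatched t2 rows kept: 5.

NULL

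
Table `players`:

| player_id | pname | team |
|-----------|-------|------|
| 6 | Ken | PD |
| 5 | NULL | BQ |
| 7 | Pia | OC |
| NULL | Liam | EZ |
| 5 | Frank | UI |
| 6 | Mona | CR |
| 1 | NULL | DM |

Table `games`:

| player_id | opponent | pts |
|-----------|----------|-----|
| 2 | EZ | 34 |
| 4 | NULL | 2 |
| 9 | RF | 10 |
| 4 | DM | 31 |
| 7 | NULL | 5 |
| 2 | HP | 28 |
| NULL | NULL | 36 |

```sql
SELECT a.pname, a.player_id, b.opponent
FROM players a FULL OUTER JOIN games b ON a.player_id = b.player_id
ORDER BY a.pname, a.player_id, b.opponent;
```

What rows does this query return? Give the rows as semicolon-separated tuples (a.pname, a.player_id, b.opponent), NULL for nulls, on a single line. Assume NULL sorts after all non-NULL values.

(Frank, 5, NULL); (Ken, 6, NULL); (Liam, NULL, NULL); (Mona, 6, NULL); (Pia, 7, NULL); (NULL, 1, NULL); (NULL, 5, NULL); (NULL, NULL, DM); (NULL, NULL, EZ); (NULL, NULL, HP); (NULL, NULL, RF); (NULL, NULL, NULL); (NULL, NULL, NULL)

FULL OUTER JOIN keeps every row from both sides; unmatched rows get NULL for the other side's columns.
Matching on a.player_id = b.player_id. A NULL in a compared column never satisfies the condition.
Matched pairs: 1; unmatched a rows kept: 6; unmatched b rows kept: 6.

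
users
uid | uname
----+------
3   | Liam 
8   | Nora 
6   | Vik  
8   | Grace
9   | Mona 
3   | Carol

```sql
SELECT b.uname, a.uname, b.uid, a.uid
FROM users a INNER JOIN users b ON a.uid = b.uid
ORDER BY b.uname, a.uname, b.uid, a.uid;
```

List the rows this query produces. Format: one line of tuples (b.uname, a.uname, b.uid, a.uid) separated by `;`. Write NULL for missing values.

(Carol, Carol, 3, 3); (Carol, Liam, 3, 3); (Grace, Grace, 8, 8); (Grace, Nora, 8, 8); (Liam, Carol, 3, 3); (Liam, Liam, 3, 3); (Mona, Mona, 9, 9); (Nora, Grace, 8, 8); (Nora, Nora, 8, 8); (Vik, Vik, 6, 6)

INNER JOIN keeps only pairs where the ON condition holds.
Matching on a.uid = b.uid.
Matched pairs: 10.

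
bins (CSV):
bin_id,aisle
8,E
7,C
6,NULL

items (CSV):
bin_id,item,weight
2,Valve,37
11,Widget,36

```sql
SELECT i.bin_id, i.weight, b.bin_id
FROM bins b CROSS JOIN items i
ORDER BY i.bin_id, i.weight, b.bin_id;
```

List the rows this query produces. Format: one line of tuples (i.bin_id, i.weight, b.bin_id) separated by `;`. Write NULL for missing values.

(2, 37, 6); (2, 37, 7); (2, 37, 8); (11, 36, 6); (11, 36, 7); (11, 36, 8)

CROSS JOIN pairs every row of `bins` with every row of `items`: 3 × 2 = 6 rows.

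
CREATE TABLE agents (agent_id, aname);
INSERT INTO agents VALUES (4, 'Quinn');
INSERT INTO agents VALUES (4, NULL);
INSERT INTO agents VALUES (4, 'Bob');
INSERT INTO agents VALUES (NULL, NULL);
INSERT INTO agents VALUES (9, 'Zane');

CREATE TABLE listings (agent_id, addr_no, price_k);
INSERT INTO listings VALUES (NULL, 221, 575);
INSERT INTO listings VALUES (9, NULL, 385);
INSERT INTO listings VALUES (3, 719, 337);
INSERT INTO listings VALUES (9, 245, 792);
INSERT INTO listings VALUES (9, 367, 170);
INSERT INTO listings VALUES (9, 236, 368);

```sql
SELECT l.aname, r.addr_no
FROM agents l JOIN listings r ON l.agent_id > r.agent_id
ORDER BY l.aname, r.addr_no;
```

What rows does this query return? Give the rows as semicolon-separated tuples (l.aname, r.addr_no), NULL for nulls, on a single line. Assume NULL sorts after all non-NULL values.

(Bob, 719); (Quinn, 719); (Zane, 719); (NULL, 719)

INNER JOIN keeps only pairs where the ON condition holds.
Matching on l.agent_id > r.agent_id. A NULL in a compared column never satisfies the condition.
Matched pairs: 4.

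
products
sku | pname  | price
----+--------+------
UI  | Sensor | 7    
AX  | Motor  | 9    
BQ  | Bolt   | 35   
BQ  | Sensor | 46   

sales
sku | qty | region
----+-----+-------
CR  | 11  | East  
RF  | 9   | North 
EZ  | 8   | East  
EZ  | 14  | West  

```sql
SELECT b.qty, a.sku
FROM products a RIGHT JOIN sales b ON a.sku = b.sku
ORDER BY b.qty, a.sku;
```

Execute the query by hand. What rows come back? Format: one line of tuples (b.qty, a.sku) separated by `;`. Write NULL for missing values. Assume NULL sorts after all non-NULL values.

(8, NULL); (9, NULL); (11, NULL); (14, NULL)

RIGHT JOIN keeps every row from `sales`; unmatched rows get NULL for `products`'s columns.
Matching on a.sku = b.sku.
- a row (sku=UI): no match.
- a row (sku=AX): no match.
- a row (sku=BQ): no match.
- a row (sku=BQ): no match.
- plus 4 unmatched b row(s), each kept with NULL a columns.
After projecting and ordering:
b.qty | a.sku
8 | NULL
9 | NULL
11 | NULL
14 | NULL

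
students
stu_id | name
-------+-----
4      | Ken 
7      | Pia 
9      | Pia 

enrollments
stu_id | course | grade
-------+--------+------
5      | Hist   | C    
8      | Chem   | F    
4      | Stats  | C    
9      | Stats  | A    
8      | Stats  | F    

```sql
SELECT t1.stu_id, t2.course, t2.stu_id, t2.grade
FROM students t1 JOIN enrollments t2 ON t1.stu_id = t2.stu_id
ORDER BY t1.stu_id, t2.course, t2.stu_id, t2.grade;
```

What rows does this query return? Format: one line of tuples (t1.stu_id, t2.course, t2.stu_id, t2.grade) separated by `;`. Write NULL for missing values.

(4, Stats, 4, C); (9, Stats, 9, A)

INNER JOIN keeps only pairs where the ON condition holds.
Matching on t1.stu_id = t2.stu_id.
Matched pairs: 2.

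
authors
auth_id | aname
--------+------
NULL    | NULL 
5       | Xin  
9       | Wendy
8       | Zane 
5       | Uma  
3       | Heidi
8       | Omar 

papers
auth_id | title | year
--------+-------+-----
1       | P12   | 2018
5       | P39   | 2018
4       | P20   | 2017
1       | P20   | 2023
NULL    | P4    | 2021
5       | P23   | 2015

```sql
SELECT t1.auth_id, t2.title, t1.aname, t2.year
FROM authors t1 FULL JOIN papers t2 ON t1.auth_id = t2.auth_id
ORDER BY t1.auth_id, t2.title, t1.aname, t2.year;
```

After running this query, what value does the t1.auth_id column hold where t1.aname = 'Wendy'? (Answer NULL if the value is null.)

FULL OUTER JOIN keeps every row from both sides; unmatched rows get NULL for the other side's columns.
Matching on t1.auth_id = t2.auth_id. A NULL in a compared column never satisfies the condition.
- t1 row (auth_id=NULL): no match → kept, t2 columns NULL.
- t1 row (auth_id=5): matches 2 t2 row(s) → 2 output row(s).
- t1 row (auth_id=9): no match → kept, t2 columns NULL.
- t1 row (auth_id=8): no match → kept, t2 columns NULL.
- t1 row (auth_id=5): matches 2 t2 row(s) → 2 output row(s).
- t1 row (auth_id=3): no match → kept, t2 columns NULL.
- t1 row (auth_id=8): no match → kept, t2 columns NULL.
- 4 t2 row(s) had no t1 match → kept, t1 columns NULL.

9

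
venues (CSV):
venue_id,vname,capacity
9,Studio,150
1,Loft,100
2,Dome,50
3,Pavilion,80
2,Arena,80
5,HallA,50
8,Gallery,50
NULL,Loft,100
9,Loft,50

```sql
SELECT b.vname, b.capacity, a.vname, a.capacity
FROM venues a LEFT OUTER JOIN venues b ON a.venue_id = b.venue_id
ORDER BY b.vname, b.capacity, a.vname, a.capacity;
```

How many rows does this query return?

13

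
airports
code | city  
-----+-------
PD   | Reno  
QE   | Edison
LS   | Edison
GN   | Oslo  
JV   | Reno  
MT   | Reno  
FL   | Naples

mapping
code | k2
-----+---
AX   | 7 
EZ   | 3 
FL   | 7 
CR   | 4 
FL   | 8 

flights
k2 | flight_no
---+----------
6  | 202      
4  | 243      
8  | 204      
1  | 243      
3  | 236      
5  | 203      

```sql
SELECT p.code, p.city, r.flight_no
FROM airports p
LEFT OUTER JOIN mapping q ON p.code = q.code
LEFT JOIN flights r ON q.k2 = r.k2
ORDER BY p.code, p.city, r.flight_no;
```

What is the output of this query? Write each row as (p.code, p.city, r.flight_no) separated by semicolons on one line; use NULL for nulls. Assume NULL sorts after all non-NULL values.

(FL, Naples, 204); (FL, Naples, NULL); (GN, Oslo, NULL); (JV, Reno, NULL); (LS, Edison, NULL); (MT, Reno, NULL); (PD, Reno, NULL); (QE, Edison, NULL)

Step 1 — p LEFT JOIN q on code → 8 row(s).
Then LEFT JOIN `flights r` on k2: each of those 8 rows is kept; rows whose q.k2 has no match in r get NULL for r's columns.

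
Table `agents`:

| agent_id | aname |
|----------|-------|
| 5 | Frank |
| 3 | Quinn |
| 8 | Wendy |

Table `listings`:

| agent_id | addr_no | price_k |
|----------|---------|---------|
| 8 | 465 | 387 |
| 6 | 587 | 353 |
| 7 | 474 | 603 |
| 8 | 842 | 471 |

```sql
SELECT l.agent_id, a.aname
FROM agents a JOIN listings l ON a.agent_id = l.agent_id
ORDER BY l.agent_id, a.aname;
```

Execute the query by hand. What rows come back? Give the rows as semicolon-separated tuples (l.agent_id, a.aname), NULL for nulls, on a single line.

(8, Wendy); (8, Wendy)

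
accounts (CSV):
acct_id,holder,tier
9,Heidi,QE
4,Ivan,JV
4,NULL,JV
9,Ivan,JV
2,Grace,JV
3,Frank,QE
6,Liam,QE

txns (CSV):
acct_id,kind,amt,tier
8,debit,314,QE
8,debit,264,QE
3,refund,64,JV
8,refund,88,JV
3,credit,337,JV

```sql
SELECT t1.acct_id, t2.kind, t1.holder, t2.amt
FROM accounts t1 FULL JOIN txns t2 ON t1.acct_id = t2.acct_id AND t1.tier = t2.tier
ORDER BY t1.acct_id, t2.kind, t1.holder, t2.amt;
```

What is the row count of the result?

12

FULL OUTER JOIN keeps every row from both sides; unmatched rows get NULL for the other side's columns.
Matching on t1.acct_id = t2.acct_id AND t1.tier = t2.tier.
- t1 (acct_id=9, tier=QE) has no partner → padded with NULL.
- t1 (acct_id=4, tier=JV) has no partner → padded with NULL.
- t1 (acct_id=4, tier=JV) has no partner → padded with NULL.
- t1 (acct_id=9, tier=JV) has no partner → padded with NULL.
- t1 (acct_id=2, tier=JV) has no partner → padded with NULL.
- t1 (acct_id=3, tier=QE) has no partner → padded with NULL.
- t1 (acct_id=6, tier=QE) has no partner → padded with NULL.
- plus 5 unmatched t2 row(s), each kept with NULL t1 columns.
Total: 0 matched + 12 padded = 12 rows.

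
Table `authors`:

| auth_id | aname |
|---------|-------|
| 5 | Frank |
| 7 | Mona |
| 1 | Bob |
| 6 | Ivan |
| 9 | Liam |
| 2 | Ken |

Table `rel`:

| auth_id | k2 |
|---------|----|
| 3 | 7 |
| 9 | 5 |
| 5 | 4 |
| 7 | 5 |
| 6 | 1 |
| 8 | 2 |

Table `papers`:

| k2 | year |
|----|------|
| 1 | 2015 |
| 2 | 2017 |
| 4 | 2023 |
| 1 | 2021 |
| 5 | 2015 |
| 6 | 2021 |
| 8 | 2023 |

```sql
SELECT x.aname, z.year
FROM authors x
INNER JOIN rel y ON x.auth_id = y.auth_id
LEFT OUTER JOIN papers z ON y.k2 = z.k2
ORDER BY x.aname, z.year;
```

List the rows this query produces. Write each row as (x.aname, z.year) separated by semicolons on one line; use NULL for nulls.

Step 1 — x INNER JOIN y on auth_id → 4 row(s).
Then LEFT JOIN `papers z` on k2: each of those 4 rows is kept; rows whose y.k2 has no match in z get NULL for z's columns.

(Frank, 2023); (Ivan, 2015); (Ivan, 2021); (Liam, 2015); (Mona, 2015)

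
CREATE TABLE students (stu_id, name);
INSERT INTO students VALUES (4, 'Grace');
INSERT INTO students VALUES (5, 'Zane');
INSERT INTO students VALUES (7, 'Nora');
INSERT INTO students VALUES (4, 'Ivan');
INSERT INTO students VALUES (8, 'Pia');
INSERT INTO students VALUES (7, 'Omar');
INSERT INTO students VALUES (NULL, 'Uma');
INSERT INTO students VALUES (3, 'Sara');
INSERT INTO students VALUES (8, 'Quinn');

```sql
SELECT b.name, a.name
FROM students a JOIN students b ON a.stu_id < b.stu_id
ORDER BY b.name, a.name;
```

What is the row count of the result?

INNER JOIN keeps only pairs where the ON condition holds.
Matching on a.stu_id < b.stu_id. A NULL in a compared column never satisfies the condition.
- a row (stu_id=4): matches 5 b row(s) → 5 output row(s).
- a row (stu_id=5): matches 4 b row(s) → 4 output row(s).
- a row (stu_id=7): matches 2 b row(s) → 2 output row(s).
- a row (stu_id=4): matches 5 b row(s) → 5 output row(s).
- a row (stu_id=8): no match → dropped.
- a row (stu_id=7): matches 2 b row(s) → 2 output row(s).
- a row (stu_id=NULL): no match → dropped.
- a row (stu_id=3): matches 7 b row(s) → 7 output row(s).
- a row (stu_id=8): no match → dropped.
Total: 25 rows.

25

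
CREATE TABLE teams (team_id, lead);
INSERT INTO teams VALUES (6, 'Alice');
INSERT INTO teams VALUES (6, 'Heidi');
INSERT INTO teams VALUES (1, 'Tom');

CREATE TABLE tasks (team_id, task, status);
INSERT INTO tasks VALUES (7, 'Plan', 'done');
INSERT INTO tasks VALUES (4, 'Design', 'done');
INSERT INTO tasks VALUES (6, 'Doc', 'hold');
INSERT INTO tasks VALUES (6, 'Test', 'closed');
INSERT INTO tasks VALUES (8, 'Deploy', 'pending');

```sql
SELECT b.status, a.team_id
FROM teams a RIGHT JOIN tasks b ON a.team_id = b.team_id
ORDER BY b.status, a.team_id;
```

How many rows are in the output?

RIGHT JOIN keeps every row from `tasks`; unmatched rows get NULL for `teams`'s columns.
Matching on a.team_id = b.team_id.
- a[0] team_id=6 → 2 match(es) in b → 2 row(s).
- a[1] team_id=6 → 2 match(es) in b → 2 row(s).
- a[2] team_id=1 → no match.
- 3 row(s) from b found no a partner → padded with NULL.
Total: 4 matched + 3 padded = 7 rows.

7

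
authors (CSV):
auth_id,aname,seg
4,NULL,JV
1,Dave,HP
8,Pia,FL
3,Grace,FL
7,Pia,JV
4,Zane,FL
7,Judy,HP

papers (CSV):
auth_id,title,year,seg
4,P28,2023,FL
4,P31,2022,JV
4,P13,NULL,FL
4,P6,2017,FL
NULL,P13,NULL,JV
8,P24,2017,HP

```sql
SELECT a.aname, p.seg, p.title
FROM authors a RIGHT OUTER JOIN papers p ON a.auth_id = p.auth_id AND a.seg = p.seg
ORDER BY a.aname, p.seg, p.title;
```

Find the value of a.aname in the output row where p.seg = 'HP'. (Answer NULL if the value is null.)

NULL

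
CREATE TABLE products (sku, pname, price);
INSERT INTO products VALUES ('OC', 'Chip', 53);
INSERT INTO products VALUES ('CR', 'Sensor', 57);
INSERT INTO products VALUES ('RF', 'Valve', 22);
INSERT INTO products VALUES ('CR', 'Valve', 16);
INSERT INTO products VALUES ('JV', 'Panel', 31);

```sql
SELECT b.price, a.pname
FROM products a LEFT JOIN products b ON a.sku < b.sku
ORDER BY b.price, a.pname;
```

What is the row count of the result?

10

LEFT JOIN keeps every row from `products a`; unmatched rows get NULL for `products b`'s columns.
Matching on a.sku < b.sku.
- a (sku=OC) pairs with 1 row(s) of b.
- a (sku=CR) pairs with 3 row(s) of b.
- a (sku=RF) has no partner → padded with NULL.
- a (sku=CR) pairs with 3 row(s) of b.
- a (sku=JV) pairs with 2 row(s) of b.
Total: 9 matched + 1 padded = 10 rows.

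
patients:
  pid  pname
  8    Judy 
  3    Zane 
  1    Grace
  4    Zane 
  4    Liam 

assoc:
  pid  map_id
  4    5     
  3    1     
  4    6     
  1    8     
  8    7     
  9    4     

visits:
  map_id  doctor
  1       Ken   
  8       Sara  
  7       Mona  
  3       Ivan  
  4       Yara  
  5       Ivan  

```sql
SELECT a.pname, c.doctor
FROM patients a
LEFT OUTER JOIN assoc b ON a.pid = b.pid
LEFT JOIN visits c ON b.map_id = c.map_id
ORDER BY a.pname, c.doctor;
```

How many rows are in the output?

7

Step 1 — a LEFT JOIN b on pid → 7 row(s).
Then LEFT JOIN `visits c` on map_id: each of those 7 rows is kept; rows whose b.map_id has no match in c get NULL for c's columns.
Result: 7 row(s).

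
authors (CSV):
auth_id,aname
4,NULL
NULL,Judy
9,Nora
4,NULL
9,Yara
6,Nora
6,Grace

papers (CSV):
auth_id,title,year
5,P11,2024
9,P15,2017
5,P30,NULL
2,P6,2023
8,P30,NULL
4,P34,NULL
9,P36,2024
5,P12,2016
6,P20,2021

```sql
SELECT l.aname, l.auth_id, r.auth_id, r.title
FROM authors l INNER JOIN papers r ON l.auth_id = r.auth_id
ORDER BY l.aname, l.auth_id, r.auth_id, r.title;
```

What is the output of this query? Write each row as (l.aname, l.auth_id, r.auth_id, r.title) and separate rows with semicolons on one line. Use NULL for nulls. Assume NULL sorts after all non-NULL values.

INNER JOIN keeps only pairs where the ON condition holds.
Matching on l.auth_id = r.auth_id. A NULL in a compared column never satisfies the condition.
- auth_id=4: 1 matching r row(s), so 1 row(s) emitted.
- auth_id=NULL: no matching r row, dropped.
- auth_id=9: 2 matching r row(s), so 2 row(s) emitted.
- auth_id=4: 1 matching r row(s), so 1 row(s) emitted.
- auth_id=9: 2 matching r row(s), so 2 row(s) emitted.
- auth_id=6: 1 matching r row(s), so 1 row(s) emitted.
- auth_id=6: 1 matching r row(s), so 1 row(s) emitted.
After projecting and ordering:
l.aname | l.auth_id | r.auth_id | r.title
Grace | 6 | 6 | P20
Nora | 6 | 6 | P20
Nora | 9 | 9 | P15
Nora | 9 | 9 | P36
Yara | 9 | 9 | P15
Yara | 9 | 9 | P36
NULL | 4 | 4 | P34
NULL | 4 | 4 | P34

(Grace, 6, 6, P20); (Nora, 6, 6, P20); (Nora, 9, 9, P15); (Nora, 9, 9, P36); (Yara, 9, 9, P15); (Yara, 9, 9, P36); (NULL, 4, 4, P34); (NULL, 4, 4, P34)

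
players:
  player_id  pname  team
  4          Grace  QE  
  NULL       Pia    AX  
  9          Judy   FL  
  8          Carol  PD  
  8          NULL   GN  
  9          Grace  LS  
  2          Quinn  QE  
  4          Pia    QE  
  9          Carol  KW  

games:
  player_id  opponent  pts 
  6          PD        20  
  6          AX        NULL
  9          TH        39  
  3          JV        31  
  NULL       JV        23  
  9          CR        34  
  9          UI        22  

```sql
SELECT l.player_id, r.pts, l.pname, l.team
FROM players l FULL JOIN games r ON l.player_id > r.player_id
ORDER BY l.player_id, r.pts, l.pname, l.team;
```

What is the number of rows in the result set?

23

FULL OUTER JOIN keeps every row from both sides; unmatched rows get NULL for the other side's columns.
Matching on l.player_id > r.player_id. A NULL in a compared column never satisfies the condition.
- player_id=4: 1 matching r row(s), so 1 row(s) emitted.
- player_id=NULL: no r row matches, row kept with r columns NULL.
- player_id=9: 3 matching r row(s), so 3 row(s) emitted.
- player_id=8: 3 matching r row(s), so 3 row(s) emitted.
- player_id=8: 3 matching r row(s), so 3 row(s) emitted.
- player_id=9: 3 matching r row(s), so 3 row(s) emitted.
- player_id=2: no r row matches, row kept with r columns NULL.
- player_id=4: 1 matching r row(s), so 1 row(s) emitted.
- player_id=9: 3 matching r row(s), so 3 row(s) emitted.
- 4 r row(s) had no l match → kept, l columns NULL.
Total: 17 matched + 6 padded = 23 rows.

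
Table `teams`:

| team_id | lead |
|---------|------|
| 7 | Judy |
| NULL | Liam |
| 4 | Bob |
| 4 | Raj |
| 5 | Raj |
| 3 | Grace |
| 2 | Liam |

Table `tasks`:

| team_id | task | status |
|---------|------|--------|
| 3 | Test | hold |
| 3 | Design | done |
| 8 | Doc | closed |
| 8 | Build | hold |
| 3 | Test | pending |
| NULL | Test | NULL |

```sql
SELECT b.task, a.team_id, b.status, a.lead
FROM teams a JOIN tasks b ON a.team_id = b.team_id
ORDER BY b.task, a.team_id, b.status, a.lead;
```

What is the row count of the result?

INNER JOIN keeps only pairs where the ON condition holds.
Matching on a.team_id = b.team_id. A NULL in a compared column never satisfies the condition.
- a[0] team_id=7 → no match; dropped.
- a[1] team_id=NULL → no match; dropped.
- a[2] team_id=4 → no match; dropped.
- a[3] team_id=4 → no match; dropped.
- a[4] team_id=5 → no match; dropped.
- a[5] team_id=3 → 3 match(es) in b → 3 row(s).
- a[6] team_id=2 → no match; dropped.
Total: 3 rows.

3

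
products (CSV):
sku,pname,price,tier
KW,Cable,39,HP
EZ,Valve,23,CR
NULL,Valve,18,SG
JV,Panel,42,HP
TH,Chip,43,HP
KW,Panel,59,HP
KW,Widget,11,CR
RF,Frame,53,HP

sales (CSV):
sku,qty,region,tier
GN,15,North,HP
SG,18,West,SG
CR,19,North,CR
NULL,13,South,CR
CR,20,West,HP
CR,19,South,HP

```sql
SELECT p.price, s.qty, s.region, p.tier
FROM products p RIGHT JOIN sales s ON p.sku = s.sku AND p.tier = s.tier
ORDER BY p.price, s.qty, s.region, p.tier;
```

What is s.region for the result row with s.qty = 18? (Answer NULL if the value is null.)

RIGHT JOIN keeps every row from `sales`; unmatched rows get NULL for `products`'s columns.
Matching on p.sku = s.sku AND p.tier = s.tier. A NULL in a compared column never satisfies the condition.
- p (sku=KW, tier=HP) has no partner in s.
- p (sku=EZ, tier=CR) has no partner in s.
- p (sku=NULL, tier=SG) has no partner in s.
- p (sku=JV, tier=HP) has no partner in s.
- p (sku=TH, tier=HP) has no partner in s.
- p (sku=KW, tier=HP) has no partner in s.
- p (sku=KW, tier=CR) has no partner in s.
- p (sku=RF, tier=HP) has no partner in s.
- plus 6 unmatched s row(s), each kept with NULL p columns.

West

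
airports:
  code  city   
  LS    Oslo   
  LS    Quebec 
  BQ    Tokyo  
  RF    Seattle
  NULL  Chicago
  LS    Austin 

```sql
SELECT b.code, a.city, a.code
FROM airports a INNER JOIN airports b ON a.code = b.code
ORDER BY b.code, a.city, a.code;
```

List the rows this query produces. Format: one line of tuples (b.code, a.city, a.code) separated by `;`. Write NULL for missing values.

INNER JOIN keeps only pairs where the ON condition holds.
Matching on a.code = b.code. A NULL in a compared column never satisfies the condition.
Matched pairs: 11.

(BQ, Tokyo, BQ); (LS, Austin, LS); (LS, Austin, LS); (LS, Austin, LS); (LS, Oslo, LS); (LS, Oslo, LS); (LS, Oslo, LS); (LS, Quebec, LS); (LS, Quebec, LS); (LS, Quebec, LS); (RF, Seattle, RF)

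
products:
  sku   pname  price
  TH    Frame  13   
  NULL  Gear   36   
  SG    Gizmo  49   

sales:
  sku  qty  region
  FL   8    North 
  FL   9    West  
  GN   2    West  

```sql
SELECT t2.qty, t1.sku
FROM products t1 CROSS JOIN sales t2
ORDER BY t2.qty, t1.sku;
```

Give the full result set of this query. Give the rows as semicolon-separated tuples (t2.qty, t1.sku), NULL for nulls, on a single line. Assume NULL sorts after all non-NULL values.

(2, SG); (2, TH); (2, NULL); (8, SG); (8, TH); (8, NULL); (9, SG); (9, TH); (9, NULL)

CROSS JOIN pairs every row of `products` with every row of `sales`: 3 × 3 = 9 rows.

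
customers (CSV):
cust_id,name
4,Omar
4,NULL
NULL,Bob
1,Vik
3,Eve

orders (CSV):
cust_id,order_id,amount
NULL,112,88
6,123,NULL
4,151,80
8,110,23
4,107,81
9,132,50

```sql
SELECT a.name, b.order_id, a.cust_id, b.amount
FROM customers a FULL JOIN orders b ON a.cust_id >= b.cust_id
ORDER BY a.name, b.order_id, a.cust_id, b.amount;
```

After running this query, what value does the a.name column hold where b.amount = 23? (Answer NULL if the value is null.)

NULL

FULL OUTER JOIN keeps every row from both sides; unmatched rows get NULL for the other side's columns.
Matching on a.cust_id >= b.cust_id. A NULL in a compared column never satisfies the condition.
- a row (cust_id=4): matches 2 b row(s) → 2 output row(s).
- a row (cust_id=4): matches 2 b row(s) → 2 output row(s).
- a row (cust_id=NULL): no match → kept, b columns NULL.
- a row (cust_id=1): no match → kept, b columns NULL.
- a row (cust_id=3): no match → kept, b columns NULL.
- 4 b row(s) had no a match → kept, a columns NULL.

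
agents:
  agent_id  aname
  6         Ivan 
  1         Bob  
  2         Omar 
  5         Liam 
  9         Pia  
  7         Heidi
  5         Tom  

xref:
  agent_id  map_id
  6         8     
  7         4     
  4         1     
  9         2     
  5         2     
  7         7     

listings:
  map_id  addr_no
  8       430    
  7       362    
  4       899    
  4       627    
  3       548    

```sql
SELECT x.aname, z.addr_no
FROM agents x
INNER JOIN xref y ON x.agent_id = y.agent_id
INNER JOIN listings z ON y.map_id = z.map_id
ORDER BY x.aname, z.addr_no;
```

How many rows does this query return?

Joins associate left-to-right: agents INNER JOIN xref on agent_id gives 6 intermediate row(s).
Then INNER JOIN `listings z` on map_id: keep only rows whose y.map_id appears in z.
Result: 4 row(s).

4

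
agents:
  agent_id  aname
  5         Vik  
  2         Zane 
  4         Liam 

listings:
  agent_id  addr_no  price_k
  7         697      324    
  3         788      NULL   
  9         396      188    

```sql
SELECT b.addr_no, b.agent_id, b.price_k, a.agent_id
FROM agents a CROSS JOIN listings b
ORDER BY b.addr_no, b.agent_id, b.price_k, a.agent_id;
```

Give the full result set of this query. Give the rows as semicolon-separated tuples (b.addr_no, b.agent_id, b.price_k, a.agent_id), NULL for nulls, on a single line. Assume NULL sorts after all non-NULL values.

CROSS JOIN pairs every row of `agents` with every row of `listings`: 3 × 3 = 9 rows.
After projecting and ordering:
b.addr_no | b.agent_id | b.price_k | a.agent_id
396 | 9 | 188 | 2
396 | 9 | 188 | 4
396 | 9 | 188 | 5
697 | 7 | 324 | 2
697 | 7 | 324 | 4
697 | 7 | 324 | 5
788 | 3 | NULL | 2
788 | 3 | NULL | 4
788 | 3 | NULL | 5

(396, 9, 188, 2); (396, 9, 188, 4); (396, 9, 188, 5); (697, 7, 324, 2); (697, 7, 324, 4); (697, 7, 324, 5); (788, 3, NULL, 2); (788, 3, NULL, 4); (788, 3, NULL, 5)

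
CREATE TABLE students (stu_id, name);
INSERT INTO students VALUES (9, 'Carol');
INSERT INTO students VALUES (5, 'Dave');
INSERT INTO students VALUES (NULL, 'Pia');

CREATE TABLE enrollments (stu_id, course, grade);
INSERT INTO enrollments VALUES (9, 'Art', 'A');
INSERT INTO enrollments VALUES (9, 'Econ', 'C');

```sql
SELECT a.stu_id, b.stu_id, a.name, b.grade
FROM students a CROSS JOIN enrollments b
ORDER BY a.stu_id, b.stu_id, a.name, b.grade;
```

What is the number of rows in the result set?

6

CROSS JOIN pairs every row of `students` with every row of `enrollments`: 3 × 2 = 6 rows.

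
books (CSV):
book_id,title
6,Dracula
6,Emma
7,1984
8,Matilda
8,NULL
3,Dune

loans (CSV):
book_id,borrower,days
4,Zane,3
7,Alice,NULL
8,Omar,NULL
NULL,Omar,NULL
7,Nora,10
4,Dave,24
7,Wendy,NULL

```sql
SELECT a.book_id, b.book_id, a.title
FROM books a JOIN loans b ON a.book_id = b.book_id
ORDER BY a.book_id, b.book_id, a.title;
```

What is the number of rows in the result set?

5

INNER JOIN keeps only pairs where the ON condition holds.
Matching on a.book_id = b.book_id. A NULL in a compared column never satisfies the condition.
- a[0] book_id=6 → no match; dropped.
- a[1] book_id=6 → no match; dropped.
- a[2] book_id=7 → 3 match(es) in b → 3 row(s).
- a[3] book_id=8 → 1 match(es) in b → 1 row(s).
- a[4] book_id=8 → 1 match(es) in b → 1 row(s).
- a[5] book_id=3 → no match; dropped.
Total: 5 rows.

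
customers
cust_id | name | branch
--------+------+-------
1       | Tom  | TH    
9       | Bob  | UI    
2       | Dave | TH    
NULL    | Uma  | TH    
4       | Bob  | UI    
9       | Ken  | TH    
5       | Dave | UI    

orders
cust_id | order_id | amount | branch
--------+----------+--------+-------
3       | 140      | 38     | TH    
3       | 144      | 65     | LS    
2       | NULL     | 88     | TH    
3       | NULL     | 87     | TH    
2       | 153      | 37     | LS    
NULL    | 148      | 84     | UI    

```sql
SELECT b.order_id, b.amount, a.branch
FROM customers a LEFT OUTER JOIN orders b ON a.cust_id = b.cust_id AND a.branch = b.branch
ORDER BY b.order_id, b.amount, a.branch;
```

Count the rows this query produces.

LEFT JOIN keeps every row from `customers`; unmatched rows get NULL for `orders`'s columns.
Matching on a.cust_id = b.cust_id AND a.branch = b.branch. A NULL in a compared column never satisfies the condition.
- a (cust_id=1, branch=TH) has no partner → padded with NULL.
- a (cust_id=9, branch=UI) has no partner → padded with NULL.
- a (cust_id=2, branch=TH) pairs with 1 row(s) of b.
- a (cust_id=NULL, branch=TH) has no partner → padded with NULL.
- a (cust_id=4, branch=UI) has no partner → padded with NULL.
- a (cust_id=9, branch=TH) has no partner → padded with NULL.
- a (cust_id=5, branch=UI) has no partner → padded with NULL.
Total: 1 matched + 6 padded = 7 rows.

7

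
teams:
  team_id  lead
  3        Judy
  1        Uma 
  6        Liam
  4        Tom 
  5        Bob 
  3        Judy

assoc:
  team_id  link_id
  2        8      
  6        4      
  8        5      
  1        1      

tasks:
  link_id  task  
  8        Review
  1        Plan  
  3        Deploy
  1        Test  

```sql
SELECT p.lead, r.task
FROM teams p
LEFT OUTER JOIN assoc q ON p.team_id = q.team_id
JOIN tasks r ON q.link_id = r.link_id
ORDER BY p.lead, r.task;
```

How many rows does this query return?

Step 1 — p LEFT JOIN q on team_id → 6 row(s).
Then INNER JOIN `tasks r` on link_id: keep only rows whose q.link_id appears in r.
Result: 2 row(s).

2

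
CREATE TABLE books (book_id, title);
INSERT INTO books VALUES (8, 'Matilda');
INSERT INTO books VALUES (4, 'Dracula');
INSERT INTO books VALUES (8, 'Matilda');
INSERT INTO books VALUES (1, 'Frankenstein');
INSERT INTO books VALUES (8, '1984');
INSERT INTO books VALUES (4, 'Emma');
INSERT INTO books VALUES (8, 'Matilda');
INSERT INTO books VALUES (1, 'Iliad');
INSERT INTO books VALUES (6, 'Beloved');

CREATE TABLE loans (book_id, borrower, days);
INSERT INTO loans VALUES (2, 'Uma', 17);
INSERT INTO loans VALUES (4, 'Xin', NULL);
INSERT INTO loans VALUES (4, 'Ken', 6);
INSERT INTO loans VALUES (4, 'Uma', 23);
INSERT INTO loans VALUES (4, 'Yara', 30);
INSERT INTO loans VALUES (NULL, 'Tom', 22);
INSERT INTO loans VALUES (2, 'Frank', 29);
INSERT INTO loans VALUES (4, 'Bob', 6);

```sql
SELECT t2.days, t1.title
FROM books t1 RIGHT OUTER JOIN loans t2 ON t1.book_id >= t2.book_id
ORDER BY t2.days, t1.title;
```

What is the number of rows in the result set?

50

RIGHT JOIN keeps every row from `loans`; unmatched rows get NULL for `books`'s columns.
Matching on t1.book_id >= t2.book_id. A NULL in a compared column never satisfies the condition.
Matched pairs: 49; unmatched t2 rows kept: 1.
Total: 49 matched + 1 padded = 50 rows.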